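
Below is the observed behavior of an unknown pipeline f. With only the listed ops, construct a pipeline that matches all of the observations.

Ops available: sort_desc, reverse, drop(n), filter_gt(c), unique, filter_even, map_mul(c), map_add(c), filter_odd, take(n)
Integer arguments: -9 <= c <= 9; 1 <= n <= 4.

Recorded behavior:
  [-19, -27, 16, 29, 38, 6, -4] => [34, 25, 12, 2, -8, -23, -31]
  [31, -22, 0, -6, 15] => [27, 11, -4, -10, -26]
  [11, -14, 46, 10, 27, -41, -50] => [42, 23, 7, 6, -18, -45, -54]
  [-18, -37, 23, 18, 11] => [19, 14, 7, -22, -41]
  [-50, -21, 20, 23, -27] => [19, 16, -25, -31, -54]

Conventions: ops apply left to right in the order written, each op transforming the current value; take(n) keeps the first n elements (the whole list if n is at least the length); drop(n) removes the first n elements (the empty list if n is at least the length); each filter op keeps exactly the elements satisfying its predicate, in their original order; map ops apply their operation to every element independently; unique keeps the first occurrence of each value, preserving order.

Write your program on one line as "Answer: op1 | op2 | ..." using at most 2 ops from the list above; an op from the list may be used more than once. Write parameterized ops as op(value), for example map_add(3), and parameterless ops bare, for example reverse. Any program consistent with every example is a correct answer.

sort_desc | map_add(-4)

Check, running the answer program on each example:
  [-19, -27, 16, 29, 38, 6, -4] -> [38, 29, 16, 6, -4, -19, -27] -> [34, 25, 12, 2, -8, -23, -31]
  [31, -22, 0, -6, 15] -> [31, 15, 0, -6, -22] -> [27, 11, -4, -10, -26]
  [11, -14, 46, 10, 27, -41, -50] -> [46, 27, 11, 10, -14, -41, -50] -> [42, 23, 7, 6, -18, -45, -54]
  [-18, -37, 23, 18, 11] -> [23, 18, 11, -18, -37] -> [19, 14, 7, -22, -41]
  [-50, -21, 20, 23, -27] -> [23, 20, -21, -27, -50] -> [19, 16, -25, -31, -54]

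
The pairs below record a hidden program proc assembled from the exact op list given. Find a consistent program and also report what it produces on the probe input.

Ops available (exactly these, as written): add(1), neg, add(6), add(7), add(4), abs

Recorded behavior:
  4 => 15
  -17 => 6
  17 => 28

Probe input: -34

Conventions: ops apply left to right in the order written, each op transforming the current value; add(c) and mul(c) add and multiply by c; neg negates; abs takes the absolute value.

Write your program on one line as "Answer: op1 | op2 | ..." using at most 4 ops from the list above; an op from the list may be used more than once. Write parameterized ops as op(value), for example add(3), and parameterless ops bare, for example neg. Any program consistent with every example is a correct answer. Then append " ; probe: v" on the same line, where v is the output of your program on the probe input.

add(7) | add(4) | abs ; probe: 23

Check, running the answer program on each example:
  4 -> 11 -> 15 -> 15
  -17 -> -10 -> -6 -> 6
  17 -> 24 -> 28 -> 28
  probe: -34 -> -27 -> -23 -> 23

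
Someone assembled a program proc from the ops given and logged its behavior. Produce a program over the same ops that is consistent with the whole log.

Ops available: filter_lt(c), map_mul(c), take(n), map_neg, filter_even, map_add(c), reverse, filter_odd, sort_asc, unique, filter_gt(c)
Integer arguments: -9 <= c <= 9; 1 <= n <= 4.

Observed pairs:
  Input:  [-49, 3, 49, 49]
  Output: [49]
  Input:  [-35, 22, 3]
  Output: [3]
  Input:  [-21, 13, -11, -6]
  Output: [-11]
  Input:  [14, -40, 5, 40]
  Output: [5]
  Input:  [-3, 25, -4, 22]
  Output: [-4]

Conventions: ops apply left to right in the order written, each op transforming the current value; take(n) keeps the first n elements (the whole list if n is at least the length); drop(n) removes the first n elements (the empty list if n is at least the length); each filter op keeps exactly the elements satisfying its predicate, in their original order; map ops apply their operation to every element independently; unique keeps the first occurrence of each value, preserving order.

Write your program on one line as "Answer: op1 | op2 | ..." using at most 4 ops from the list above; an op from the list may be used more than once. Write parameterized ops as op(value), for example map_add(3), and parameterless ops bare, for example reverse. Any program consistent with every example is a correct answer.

take(3) | reverse | take(1)

Check, running the answer program on each example:
  [-49, 3, 49, 49] -> [-49, 3, 49] -> [49, 3, -49] -> [49]
  [-35, 22, 3] -> [-35, 22, 3] -> [3, 22, -35] -> [3]
  [-21, 13, -11, -6] -> [-21, 13, -11] -> [-11, 13, -21] -> [-11]
  [14, -40, 5, 40] -> [14, -40, 5] -> [5, -40, 14] -> [5]
  [-3, 25, -4, 22] -> [-3, 25, -4] -> [-4, 25, -3] -> [-4]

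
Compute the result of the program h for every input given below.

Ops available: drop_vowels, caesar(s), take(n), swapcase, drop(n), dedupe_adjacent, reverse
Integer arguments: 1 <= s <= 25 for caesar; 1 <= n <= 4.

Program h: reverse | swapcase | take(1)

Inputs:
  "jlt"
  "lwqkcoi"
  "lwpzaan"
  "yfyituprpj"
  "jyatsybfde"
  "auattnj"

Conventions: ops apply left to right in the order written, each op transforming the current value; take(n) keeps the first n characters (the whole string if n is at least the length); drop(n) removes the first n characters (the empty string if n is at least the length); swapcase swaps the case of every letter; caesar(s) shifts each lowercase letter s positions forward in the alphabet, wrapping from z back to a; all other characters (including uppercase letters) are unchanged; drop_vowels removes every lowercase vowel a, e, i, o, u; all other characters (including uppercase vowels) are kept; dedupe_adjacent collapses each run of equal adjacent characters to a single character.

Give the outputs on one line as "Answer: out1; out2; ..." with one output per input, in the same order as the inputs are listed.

Execution, op by op:
  "jlt" -> "tlj" -> "TLJ" -> "T"
  "lwqkcoi" -> "iockqwl" -> "IOCKQWL" -> "I"
  "lwpzaan" -> "naazpwl" -> "NAAZPWL" -> "N"
  "yfyituprpj" -> "jprputiyfy" -> "JPRPUTIYFY" -> "J"
  "jyatsybfde" -> "edfbystayj" -> "EDFBYSTAYJ" -> "E"
  "auattnj" -> "jnttaua" -> "JNTTAUA" -> "J"

"T"; "I"; "N"; "J"; "E"; "J"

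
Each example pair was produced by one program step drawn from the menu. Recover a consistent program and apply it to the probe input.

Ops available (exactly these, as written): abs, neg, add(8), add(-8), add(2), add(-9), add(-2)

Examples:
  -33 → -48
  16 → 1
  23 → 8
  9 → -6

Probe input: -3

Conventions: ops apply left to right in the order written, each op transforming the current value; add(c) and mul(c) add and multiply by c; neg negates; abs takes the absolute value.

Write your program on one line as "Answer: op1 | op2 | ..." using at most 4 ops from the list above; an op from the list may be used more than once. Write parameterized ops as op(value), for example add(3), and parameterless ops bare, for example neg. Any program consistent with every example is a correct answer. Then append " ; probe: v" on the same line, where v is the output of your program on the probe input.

add(-8) | add(-9) | add(2) ; probe: -18

Check, running the answer program on each example:
  -33 -> -41 -> -50 -> -48
  16 -> 8 -> -1 -> 1
  23 -> 15 -> 6 -> 8
  9 -> 1 -> -8 -> -6
  probe: -3 -> -11 -> -20 -> -18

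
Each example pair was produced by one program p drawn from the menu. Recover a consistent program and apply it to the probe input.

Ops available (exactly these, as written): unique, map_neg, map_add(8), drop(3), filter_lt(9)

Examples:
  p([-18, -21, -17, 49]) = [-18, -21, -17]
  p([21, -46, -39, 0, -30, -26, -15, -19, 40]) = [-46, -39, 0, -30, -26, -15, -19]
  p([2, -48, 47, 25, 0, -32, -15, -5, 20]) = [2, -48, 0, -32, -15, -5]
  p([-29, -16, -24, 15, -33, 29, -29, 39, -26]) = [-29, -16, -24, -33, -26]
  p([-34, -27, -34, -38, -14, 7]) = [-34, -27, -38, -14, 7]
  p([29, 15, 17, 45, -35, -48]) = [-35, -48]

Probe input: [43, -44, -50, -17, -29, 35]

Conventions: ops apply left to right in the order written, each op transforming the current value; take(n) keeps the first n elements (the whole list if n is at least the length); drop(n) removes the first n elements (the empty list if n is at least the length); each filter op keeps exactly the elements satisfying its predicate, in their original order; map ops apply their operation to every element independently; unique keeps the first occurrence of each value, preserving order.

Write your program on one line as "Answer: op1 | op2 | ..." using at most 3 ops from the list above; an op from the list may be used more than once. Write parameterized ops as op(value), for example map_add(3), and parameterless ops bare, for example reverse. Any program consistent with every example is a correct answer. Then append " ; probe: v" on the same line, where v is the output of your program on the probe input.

unique | filter_lt(9) ; probe: [-44, -50, -17, -29]

Check, running the answer program on each example:
  [-18, -21, -17, 49] -> [-18, -21, -17, 49] -> [-18, -21, -17]
  [21, -46, -39, 0, -30, -26, -15, -19, 40] -> [21, -46, -39, 0, -30, -26, -15, -19, 40] -> [-46, -39, 0, -30, -26, -15, -19]
  [2, -48, 47, 25, 0, -32, -15, -5, 20] -> [2, -48, 47, 25, 0, -32, -15, -5, 20] -> [2, -48, 0, -32, -15, -5]
  [-29, -16, -24, 15, -33, 29, -29, 39, -26] -> [-29, -16, -24, 15, -33, 29, 39, -26] -> [-29, -16, -24, -33, -26]
  [-34, -27, -34, -38, -14, 7] -> [-34, -27, -38, -14, 7] -> [-34, -27, -38, -14, 7]
  [29, 15, 17, 45, -35, -48] -> [29, 15, 17, 45, -35, -48] -> [-35, -48]
  probe: [43, -44, -50, -17, -29, 35] -> [43, -44, -50, -17, -29, 35] -> [-44, -50, -17, -29]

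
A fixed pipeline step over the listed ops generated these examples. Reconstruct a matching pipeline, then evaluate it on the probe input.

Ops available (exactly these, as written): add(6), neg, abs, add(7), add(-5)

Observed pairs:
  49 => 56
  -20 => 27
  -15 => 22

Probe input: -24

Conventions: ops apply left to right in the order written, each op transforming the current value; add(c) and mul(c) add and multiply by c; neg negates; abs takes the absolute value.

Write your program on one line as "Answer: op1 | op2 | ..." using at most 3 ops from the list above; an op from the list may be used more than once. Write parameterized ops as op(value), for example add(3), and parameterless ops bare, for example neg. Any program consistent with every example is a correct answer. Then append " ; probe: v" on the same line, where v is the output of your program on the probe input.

neg | abs | add(7) ; probe: 31

Check, running the answer program on each example:
  49 -> -49 -> 49 -> 56
  -20 -> 20 -> 20 -> 27
  -15 -> 15 -> 15 -> 22
  probe: -24 -> 24 -> 24 -> 31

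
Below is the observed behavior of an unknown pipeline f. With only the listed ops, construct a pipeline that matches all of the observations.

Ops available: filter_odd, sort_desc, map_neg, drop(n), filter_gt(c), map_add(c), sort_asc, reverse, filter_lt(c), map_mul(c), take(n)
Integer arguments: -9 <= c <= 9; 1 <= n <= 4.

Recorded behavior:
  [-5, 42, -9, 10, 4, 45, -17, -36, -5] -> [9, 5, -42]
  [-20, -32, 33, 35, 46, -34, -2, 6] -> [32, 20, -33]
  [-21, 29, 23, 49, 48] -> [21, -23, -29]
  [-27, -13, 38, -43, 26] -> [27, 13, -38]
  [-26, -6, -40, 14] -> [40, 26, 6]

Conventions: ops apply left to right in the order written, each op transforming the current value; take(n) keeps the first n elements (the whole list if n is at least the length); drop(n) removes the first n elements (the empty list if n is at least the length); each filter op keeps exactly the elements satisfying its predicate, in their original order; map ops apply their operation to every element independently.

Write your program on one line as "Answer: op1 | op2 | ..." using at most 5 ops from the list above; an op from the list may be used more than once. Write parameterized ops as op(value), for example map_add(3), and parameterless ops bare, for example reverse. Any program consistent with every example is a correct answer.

take(4) | map_neg | take(3) | sort_desc

Check, running the answer program on each example:
  [-5, 42, -9, 10, 4, 45, -17, -36, -5] -> [-5, 42, -9, 10] -> [5, -42, 9, -10] -> [5, -42, 9] -> [9, 5, -42]
  [-20, -32, 33, 35, 46, -34, -2, 6] -> [-20, -32, 33, 35] -> [20, 32, -33, -35] -> [20, 32, -33] -> [32, 20, -33]
  [-21, 29, 23, 49, 48] -> [-21, 29, 23, 49] -> [21, -29, -23, -49] -> [21, -29, -23] -> [21, -23, -29]
  [-27, -13, 38, -43, 26] -> [-27, -13, 38, -43] -> [27, 13, -38, 43] -> [27, 13, -38] -> [27, 13, -38]
  [-26, -6, -40, 14] -> [-26, -6, -40, 14] -> [26, 6, 40, -14] -> [26, 6, 40] -> [40, 26, 6]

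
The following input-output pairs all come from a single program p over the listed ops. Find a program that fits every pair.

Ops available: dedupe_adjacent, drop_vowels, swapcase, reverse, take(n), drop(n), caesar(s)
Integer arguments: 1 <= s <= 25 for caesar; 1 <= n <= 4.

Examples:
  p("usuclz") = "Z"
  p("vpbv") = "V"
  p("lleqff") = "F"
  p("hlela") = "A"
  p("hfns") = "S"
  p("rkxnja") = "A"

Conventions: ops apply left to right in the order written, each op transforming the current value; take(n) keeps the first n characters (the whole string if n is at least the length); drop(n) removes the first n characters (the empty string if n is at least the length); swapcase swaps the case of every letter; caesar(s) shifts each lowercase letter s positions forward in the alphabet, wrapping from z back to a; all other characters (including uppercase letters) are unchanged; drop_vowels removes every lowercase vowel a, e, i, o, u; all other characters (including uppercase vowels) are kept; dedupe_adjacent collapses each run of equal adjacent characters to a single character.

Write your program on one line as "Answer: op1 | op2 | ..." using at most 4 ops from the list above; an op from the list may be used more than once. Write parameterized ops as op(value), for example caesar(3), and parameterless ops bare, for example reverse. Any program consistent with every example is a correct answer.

dedupe_adjacent | reverse | take(1) | swapcase

Check, running the answer program on each example:
  "usuclz" -> "usuclz" -> "zlcusu" -> "z" -> "Z"
  "vpbv" -> "vpbv" -> "vbpv" -> "v" -> "V"
  "lleqff" -> "leqf" -> "fqel" -> "f" -> "F"
  "hlela" -> "hlela" -> "alelh" -> "a" -> "A"
  "hfns" -> "hfns" -> "snfh" -> "s" -> "S"
  "rkxnja" -> "rkxnja" -> "ajnxkr" -> "a" -> "A"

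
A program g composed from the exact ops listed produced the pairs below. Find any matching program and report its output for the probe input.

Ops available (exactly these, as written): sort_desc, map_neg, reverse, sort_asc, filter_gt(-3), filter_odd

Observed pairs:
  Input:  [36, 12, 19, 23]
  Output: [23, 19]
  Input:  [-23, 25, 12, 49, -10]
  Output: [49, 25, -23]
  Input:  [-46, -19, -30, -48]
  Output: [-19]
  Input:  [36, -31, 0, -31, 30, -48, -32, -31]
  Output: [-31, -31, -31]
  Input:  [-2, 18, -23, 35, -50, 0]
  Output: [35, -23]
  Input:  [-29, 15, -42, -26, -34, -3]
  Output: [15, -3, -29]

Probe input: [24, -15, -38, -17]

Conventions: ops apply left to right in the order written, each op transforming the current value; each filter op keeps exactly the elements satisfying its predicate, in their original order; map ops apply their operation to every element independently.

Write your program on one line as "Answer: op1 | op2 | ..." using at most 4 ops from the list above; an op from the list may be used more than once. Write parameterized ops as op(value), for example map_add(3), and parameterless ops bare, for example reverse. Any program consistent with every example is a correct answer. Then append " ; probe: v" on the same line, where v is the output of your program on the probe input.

sort_asc | filter_odd | reverse ; probe: [-15, -17]

Check, running the answer program on each example:
  [36, 12, 19, 23] -> [12, 19, 23, 36] -> [19, 23] -> [23, 19]
  [-23, 25, 12, 49, -10] -> [-23, -10, 12, 25, 49] -> [-23, 25, 49] -> [49, 25, -23]
  [-46, -19, -30, -48] -> [-48, -46, -30, -19] -> [-19] -> [-19]
  [36, -31, 0, -31, 30, -48, -32, -31] -> [-48, -32, -31, -31, -31, 0, 30, 36] -> [-31, -31, -31] -> [-31, -31, -31]
  [-2, 18, -23, 35, -50, 0] -> [-50, -23, -2, 0, 18, 35] -> [-23, 35] -> [35, -23]
  [-29, 15, -42, -26, -34, -3] -> [-42, -34, -29, -26, -3, 15] -> [-29, -3, 15] -> [15, -3, -29]
  probe: [24, -15, -38, -17] -> [-38, -17, -15, 24] -> [-17, -15] -> [-15, -17]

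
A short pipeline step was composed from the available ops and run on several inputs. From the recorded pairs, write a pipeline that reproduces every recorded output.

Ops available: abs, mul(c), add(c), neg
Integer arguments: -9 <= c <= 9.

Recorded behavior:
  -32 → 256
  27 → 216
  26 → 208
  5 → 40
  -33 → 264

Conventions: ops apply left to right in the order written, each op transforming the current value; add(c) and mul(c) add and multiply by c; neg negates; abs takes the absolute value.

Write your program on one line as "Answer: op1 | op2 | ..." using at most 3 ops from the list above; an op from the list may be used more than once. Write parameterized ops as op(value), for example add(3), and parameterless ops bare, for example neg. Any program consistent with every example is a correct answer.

mul(8) | abs

Check, running the answer program on each example:
  -32 -> -256 -> 256
  27 -> 216 -> 216
  26 -> 208 -> 208
  5 -> 40 -> 40
  -33 -> -264 -> 264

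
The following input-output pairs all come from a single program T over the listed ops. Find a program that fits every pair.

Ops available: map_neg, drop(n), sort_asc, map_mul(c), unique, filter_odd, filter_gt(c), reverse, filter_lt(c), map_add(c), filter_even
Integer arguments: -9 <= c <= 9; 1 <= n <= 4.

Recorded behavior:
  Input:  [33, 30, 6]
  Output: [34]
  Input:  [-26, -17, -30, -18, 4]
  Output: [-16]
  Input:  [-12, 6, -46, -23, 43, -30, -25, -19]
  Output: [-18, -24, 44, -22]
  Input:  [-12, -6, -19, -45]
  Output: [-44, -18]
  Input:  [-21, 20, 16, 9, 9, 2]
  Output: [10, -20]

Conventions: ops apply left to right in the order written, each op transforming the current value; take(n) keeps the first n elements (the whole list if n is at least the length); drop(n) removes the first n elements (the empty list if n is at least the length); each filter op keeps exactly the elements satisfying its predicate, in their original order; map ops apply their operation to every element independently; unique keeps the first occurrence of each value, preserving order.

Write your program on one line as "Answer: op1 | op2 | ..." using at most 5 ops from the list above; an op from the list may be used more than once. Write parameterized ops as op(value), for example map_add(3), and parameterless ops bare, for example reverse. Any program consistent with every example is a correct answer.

map_add(1) | reverse | unique | filter_even

Check, running the answer program on each example:
  [33, 30, 6] -> [34, 31, 7] -> [7, 31, 34] -> [7, 31, 34] -> [34]
  [-26, -17, -30, -18, 4] -> [-25, -16, -29, -17, 5] -> [5, -17, -29, -16, -25] -> [5, -17, -29, -16, -25] -> [-16]
  [-12, 6, -46, -23, 43, -30, -25, -19] -> [-11, 7, -45, -22, 44, -29, -24, -18] -> [-18, -24, -29, 44, -22, -45, 7, -11] -> [-18, -24, -29, 44, -22, -45, 7, -11] -> [-18, -24, 44, -22]
  [-12, -6, -19, -45] -> [-11, -5, -18, -44] -> [-44, -18, -5, -11] -> [-44, -18, -5, -11] -> [-44, -18]
  [-21, 20, 16, 9, 9, 2] -> [-20, 21, 17, 10, 10, 3] -> [3, 10, 10, 17, 21, -20] -> [3, 10, 17, 21, -20] -> [10, -20]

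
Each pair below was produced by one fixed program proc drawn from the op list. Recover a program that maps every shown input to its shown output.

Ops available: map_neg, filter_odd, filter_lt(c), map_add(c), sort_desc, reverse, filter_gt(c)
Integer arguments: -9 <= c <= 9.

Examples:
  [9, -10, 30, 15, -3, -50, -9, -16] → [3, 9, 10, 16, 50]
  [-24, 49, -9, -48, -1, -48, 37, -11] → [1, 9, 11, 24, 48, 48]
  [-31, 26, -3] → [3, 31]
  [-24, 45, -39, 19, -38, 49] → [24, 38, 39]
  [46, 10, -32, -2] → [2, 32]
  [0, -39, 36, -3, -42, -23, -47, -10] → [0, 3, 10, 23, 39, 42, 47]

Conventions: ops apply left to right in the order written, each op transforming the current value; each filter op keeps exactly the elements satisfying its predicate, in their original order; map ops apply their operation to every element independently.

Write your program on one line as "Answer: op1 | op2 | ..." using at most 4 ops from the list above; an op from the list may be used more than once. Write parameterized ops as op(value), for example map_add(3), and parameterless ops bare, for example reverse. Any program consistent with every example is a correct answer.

sort_desc | filter_lt(5) | map_neg

Check, running the answer program on each example:
  [9, -10, 30, 15, -3, -50, -9, -16] -> [30, 15, 9, -3, -9, -10, -16, -50] -> [-3, -9, -10, -16, -50] -> [3, 9, 10, 16, 50]
  [-24, 49, -9, -48, -1, -48, 37, -11] -> [49, 37, -1, -9, -11, -24, -48, -48] -> [-1, -9, -11, -24, -48, -48] -> [1, 9, 11, 24, 48, 48]
  [-31, 26, -3] -> [26, -3, -31] -> [-3, -31] -> [3, 31]
  [-24, 45, -39, 19, -38, 49] -> [49, 45, 19, -24, -38, -39] -> [-24, -38, -39] -> [24, 38, 39]
  [46, 10, -32, -2] -> [46, 10, -2, -32] -> [-2, -32] -> [2, 32]
  [0, -39, 36, -3, -42, -23, -47, -10] -> [36, 0, -3, -10, -23, -39, -42, -47] -> [0, -3, -10, -23, -39, -42, -47] -> [0, 3, 10, 23, 39, 42, 47]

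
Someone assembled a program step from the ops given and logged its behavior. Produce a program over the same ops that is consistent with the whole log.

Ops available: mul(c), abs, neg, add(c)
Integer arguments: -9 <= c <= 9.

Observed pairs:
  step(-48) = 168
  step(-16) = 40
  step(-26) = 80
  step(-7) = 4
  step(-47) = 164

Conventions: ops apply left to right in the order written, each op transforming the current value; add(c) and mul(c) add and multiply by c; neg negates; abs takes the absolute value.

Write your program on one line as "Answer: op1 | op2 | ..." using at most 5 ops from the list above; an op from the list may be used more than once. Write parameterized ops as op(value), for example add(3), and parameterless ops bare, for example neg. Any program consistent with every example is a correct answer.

add(8) | mul(-4) | neg | add(-8) | neg

Check, running the answer program on each example:
  -48 -> -40 -> 160 -> -160 -> -168 -> 168
  -16 -> -8 -> 32 -> -32 -> -40 -> 40
  -26 -> -18 -> 72 -> -72 -> -80 -> 80
  -7 -> 1 -> -4 -> 4 -> -4 -> 4
  -47 -> -39 -> 156 -> -156 -> -164 -> 164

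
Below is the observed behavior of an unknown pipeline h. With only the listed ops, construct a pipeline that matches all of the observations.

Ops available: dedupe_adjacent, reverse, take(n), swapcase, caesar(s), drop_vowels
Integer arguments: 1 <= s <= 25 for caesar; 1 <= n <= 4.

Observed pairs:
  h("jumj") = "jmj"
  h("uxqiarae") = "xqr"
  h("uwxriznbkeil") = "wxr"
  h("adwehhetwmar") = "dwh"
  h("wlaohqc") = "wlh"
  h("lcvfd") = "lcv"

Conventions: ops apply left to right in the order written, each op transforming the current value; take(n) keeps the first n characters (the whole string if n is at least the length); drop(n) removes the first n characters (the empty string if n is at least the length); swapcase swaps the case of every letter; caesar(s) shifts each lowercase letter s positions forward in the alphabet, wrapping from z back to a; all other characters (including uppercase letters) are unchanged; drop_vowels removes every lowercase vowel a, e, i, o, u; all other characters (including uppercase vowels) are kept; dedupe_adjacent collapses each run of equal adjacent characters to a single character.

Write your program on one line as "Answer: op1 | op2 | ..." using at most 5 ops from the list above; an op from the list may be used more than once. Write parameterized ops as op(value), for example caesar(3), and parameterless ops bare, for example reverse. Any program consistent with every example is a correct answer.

drop_vowels | take(4) | dedupe_adjacent | take(3)

Check, running the answer program on each example:
  "jumj" -> "jmj" -> "jmj" -> "jmj" -> "jmj"
  "uxqiarae" -> "xqr" -> "xqr" -> "xqr" -> "xqr"
  "uwxriznbkeil" -> "wxrznbkl" -> "wxrz" -> "wxrz" -> "wxr"
  "adwehhetwmar" -> "dwhhtwmr" -> "dwhh" -> "dwh" -> "dwh"
  "wlaohqc" -> "wlhqc" -> "wlhq" -> "wlhq" -> "wlh"
  "lcvfd" -> "lcvfd" -> "lcvf" -> "lcvf" -> "lcv"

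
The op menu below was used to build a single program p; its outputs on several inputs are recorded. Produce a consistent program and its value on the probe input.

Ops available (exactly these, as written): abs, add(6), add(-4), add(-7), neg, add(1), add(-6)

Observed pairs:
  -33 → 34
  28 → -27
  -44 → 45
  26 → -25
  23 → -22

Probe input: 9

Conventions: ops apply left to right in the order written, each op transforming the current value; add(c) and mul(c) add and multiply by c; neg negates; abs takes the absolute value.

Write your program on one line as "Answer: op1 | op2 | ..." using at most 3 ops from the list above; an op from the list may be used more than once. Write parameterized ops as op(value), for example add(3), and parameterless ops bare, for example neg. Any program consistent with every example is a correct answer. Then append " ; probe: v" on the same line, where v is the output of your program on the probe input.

add(-7) | add(6) | neg ; probe: -8

Check, running the answer program on each example:
  -33 -> -40 -> -34 -> 34
  28 -> 21 -> 27 -> -27
  -44 -> -51 -> -45 -> 45
  26 -> 19 -> 25 -> -25
  23 -> 16 -> 22 -> -22
  probe: 9 -> 2 -> 8 -> -8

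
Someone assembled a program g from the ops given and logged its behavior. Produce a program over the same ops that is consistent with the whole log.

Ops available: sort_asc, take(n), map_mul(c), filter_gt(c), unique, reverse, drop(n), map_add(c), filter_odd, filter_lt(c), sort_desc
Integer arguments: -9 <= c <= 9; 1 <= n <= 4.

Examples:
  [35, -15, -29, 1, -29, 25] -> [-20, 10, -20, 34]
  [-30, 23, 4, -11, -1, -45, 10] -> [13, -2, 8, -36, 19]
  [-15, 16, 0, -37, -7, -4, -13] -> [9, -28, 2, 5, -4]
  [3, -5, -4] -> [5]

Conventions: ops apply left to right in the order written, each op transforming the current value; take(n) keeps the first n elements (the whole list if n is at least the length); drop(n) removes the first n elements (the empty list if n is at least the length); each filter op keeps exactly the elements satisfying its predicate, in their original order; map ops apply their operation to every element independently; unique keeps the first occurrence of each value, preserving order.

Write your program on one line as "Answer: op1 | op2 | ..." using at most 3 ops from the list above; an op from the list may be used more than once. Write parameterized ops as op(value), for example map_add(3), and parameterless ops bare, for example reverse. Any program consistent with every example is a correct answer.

drop(2) | map_add(9)

Check, running the answer program on each example:
  [35, -15, -29, 1, -29, 25] -> [-29, 1, -29, 25] -> [-20, 10, -20, 34]
  [-30, 23, 4, -11, -1, -45, 10] -> [4, -11, -1, -45, 10] -> [13, -2, 8, -36, 19]
  [-15, 16, 0, -37, -7, -4, -13] -> [0, -37, -7, -4, -13] -> [9, -28, 2, 5, -4]
  [3, -5, -4] -> [-4] -> [5]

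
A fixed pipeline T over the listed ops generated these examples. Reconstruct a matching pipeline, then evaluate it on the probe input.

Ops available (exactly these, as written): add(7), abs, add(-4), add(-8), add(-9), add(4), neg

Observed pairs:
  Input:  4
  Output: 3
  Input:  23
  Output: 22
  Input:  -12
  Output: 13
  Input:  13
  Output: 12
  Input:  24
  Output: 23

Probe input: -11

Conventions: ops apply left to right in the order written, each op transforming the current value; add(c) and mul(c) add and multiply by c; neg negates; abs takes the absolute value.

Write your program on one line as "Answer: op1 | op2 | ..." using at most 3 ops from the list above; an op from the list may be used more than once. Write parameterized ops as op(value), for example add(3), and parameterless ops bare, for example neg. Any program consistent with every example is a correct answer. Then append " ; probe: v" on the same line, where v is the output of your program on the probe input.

add(7) | add(-8) | abs ; probe: 12

Check, running the answer program on each example:
  4 -> 11 -> 3 -> 3
  23 -> 30 -> 22 -> 22
  -12 -> -5 -> -13 -> 13
  13 -> 20 -> 12 -> 12
  24 -> 31 -> 23 -> 23
  probe: -11 -> -4 -> -12 -> 12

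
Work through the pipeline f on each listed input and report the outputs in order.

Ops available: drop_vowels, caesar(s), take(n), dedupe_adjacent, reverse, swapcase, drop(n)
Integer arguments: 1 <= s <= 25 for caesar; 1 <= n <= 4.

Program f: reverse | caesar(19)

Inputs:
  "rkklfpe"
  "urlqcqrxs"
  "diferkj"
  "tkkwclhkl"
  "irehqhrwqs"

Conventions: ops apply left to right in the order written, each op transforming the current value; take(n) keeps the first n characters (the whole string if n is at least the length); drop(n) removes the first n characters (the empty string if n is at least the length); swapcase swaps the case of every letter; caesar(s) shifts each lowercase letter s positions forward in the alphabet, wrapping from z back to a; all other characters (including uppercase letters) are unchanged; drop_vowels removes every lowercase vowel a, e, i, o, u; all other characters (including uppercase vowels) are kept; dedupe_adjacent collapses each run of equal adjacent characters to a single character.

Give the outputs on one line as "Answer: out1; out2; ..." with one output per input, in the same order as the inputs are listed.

Execution, op by op:
  "rkklfpe" -> "epflkkr" -> "xiyeddk"
  "urlqcqrxs" -> "sxrqcqlru" -> "lqkjvjekn"
  "diferkj" -> "jkrefid" -> "cdkxybw"
  "tkkwclhkl" -> "lkhlcwkkt" -> "edaevpddm"
  "irehqhrwqs" -> "sqwrhqheri" -> "ljpkajaxkb"

"xiyeddk"; "lqkjvjekn"; "cdkxybw"; "edaevpddm"; "ljpkajaxkb"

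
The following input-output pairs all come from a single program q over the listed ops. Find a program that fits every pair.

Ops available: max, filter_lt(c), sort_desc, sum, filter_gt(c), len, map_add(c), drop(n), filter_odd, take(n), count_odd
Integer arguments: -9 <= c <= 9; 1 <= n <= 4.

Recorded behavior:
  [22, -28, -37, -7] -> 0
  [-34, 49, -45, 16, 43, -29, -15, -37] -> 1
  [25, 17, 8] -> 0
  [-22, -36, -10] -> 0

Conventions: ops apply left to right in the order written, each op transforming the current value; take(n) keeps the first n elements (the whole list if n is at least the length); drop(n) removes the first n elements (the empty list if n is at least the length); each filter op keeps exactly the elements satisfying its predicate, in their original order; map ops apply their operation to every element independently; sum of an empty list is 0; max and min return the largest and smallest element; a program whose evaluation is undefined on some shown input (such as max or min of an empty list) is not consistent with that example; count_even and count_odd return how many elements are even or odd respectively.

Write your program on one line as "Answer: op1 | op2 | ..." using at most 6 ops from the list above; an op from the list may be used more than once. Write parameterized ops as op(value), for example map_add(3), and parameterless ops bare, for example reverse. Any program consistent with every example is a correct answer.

drop(2) | drop(1) | filter_gt(-4) | filter_odd | count_odd

Check, running the answer program on each example:
  [22, -28, -37, -7] -> [-37, -7] -> [-7] -> [] -> [] -> 0
  [-34, 49, -45, 16, 43, -29, -15, -37] -> [-45, 16, 43, -29, -15, -37] -> [16, 43, -29, -15, -37] -> [16, 43] -> [43] -> 1
  [25, 17, 8] -> [8] -> [] -> [] -> [] -> 0
  [-22, -36, -10] -> [-10] -> [] -> [] -> [] -> 0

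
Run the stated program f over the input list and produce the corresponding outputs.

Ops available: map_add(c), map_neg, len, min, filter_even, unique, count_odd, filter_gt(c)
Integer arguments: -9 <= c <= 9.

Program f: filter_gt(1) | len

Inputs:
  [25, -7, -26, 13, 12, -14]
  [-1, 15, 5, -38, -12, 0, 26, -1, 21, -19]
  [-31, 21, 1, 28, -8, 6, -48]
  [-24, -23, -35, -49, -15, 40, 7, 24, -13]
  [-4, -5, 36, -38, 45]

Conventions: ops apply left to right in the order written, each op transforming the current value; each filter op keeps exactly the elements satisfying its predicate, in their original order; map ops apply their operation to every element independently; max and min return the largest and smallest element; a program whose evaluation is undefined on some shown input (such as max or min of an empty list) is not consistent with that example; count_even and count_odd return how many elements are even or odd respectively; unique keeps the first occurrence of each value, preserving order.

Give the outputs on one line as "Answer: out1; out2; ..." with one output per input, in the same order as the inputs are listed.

Execution, op by op:
  [25, -7, -26, 13, 12, -14] -> [25, 13, 12] -> 3
  [-1, 15, 5, -38, -12, 0, 26, -1, 21, -19] -> [15, 5, 26, 21] -> 4
  [-31, 21, 1, 28, -8, 6, -48] -> [21, 28, 6] -> 3
  [-24, -23, -35, -49, -15, 40, 7, 24, -13] -> [40, 7, 24] -> 3
  [-4, -5, 36, -38, 45] -> [36, 45] -> 2

3; 4; 3; 3; 2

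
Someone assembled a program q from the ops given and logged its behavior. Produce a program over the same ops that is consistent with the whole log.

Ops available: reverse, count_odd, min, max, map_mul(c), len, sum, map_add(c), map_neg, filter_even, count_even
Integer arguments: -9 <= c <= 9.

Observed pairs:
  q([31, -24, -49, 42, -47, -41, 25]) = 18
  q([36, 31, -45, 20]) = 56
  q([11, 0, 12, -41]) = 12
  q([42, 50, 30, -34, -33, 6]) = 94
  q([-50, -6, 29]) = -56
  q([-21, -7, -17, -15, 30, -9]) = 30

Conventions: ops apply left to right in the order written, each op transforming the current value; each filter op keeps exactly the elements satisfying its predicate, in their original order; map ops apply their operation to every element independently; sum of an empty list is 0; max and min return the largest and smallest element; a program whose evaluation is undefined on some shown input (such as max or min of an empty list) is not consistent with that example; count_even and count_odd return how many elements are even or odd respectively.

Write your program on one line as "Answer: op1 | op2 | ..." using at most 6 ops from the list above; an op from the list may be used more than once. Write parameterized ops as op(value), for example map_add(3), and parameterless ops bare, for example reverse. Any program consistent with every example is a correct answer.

map_neg | filter_even | map_neg | reverse | sum

Check, running the answer program on each example:
  [31, -24, -49, 42, -47, -41, 25] -> [-31, 24, 49, -42, 47, 41, -25] -> [24, -42] -> [-24, 42] -> [42, -24] -> 18
  [36, 31, -45, 20] -> [-36, -31, 45, -20] -> [-36, -20] -> [36, 20] -> [20, 36] -> 56
  [11, 0, 12, -41] -> [-11, 0, -12, 41] -> [0, -12] -> [0, 12] -> [12, 0] -> 12
  [42, 50, 30, -34, -33, 6] -> [-42, -50, -30, 34, 33, -6] -> [-42, -50, -30, 34, -6] -> [42, 50, 30, -34, 6] -> [6, -34, 30, 50, 42] -> 94
  [-50, -6, 29] -> [50, 6, -29] -> [50, 6] -> [-50, -6] -> [-6, -50] -> -56
  [-21, -7, -17, -15, 30, -9] -> [21, 7, 17, 15, -30, 9] -> [-30] -> [30] -> [30] -> 30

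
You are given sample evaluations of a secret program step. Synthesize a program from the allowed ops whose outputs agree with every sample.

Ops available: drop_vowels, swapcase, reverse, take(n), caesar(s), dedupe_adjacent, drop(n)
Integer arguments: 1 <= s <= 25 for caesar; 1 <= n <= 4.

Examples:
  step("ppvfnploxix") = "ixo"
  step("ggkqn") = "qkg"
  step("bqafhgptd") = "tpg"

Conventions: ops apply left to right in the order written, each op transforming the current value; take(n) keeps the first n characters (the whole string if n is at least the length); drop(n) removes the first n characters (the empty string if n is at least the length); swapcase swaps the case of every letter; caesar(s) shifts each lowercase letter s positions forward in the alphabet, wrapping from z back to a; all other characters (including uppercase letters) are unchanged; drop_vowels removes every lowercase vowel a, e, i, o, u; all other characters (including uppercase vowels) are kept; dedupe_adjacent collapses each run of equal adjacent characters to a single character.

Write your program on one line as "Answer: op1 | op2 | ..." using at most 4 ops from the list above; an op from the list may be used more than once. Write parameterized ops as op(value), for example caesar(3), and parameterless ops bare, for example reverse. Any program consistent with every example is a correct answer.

reverse | drop(1) | dedupe_adjacent | take(3)

Check, running the answer program on each example:
  "ppvfnploxix" -> "xixolpnfvpp" -> "ixolpnfvpp" -> "ixolpnfvp" -> "ixo"
  "ggkqn" -> "nqkgg" -> "qkgg" -> "qkg" -> "qkg"
  "bqafhgptd" -> "dtpghfaqb" -> "tpghfaqb" -> "tpghfaqb" -> "tpg"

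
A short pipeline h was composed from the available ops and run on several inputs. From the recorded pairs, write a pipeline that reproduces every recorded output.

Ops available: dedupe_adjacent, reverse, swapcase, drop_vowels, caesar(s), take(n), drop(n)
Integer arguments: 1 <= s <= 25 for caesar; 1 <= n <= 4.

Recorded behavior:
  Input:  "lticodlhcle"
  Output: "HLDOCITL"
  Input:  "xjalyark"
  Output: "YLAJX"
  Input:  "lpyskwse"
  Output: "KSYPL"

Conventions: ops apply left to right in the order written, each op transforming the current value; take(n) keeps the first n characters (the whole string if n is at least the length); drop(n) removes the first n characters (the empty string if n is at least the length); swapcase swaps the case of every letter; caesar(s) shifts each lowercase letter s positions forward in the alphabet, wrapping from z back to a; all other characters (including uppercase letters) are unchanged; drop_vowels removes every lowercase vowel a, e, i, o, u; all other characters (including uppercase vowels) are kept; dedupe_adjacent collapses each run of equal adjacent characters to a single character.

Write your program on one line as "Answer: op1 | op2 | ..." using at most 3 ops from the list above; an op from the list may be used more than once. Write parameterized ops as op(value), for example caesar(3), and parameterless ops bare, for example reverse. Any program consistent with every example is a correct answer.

reverse | swapcase | drop(3)

Check, running the answer program on each example:
  "lticodlhcle" -> "elchldocitl" -> "ELCHLDOCITL" -> "HLDOCITL"
  "xjalyark" -> "kraylajx" -> "KRAYLAJX" -> "YLAJX"
  "lpyskwse" -> "eswksypl" -> "ESWKSYPL" -> "KSYPL"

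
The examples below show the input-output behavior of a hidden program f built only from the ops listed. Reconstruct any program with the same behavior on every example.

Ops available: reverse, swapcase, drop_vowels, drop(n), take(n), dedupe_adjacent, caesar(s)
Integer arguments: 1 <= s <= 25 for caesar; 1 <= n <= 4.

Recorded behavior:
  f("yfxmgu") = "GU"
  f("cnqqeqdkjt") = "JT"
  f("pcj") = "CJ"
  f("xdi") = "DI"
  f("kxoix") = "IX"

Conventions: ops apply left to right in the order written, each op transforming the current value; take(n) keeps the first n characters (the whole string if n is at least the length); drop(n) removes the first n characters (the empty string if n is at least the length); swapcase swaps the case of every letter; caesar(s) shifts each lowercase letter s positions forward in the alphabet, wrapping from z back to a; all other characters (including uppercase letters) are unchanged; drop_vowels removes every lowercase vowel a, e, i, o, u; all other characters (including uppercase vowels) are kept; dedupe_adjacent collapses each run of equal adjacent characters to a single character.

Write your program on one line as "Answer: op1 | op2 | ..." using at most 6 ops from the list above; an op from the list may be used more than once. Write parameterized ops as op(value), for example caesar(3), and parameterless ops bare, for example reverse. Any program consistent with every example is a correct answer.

reverse | swapcase | dedupe_adjacent | take(2) | reverse

Check, running the answer program on each example:
  "yfxmgu" -> "ugmxfy" -> "UGMXFY" -> "UGMXFY" -> "UG" -> "GU"
  "cnqqeqdkjt" -> "tjkdqeqqnc" -> "TJKDQEQQNC" -> "TJKDQEQNC" -> "TJ" -> "JT"
  "pcj" -> "jcp" -> "JCP" -> "JCP" -> "JC" -> "CJ"
  "xdi" -> "idx" -> "IDX" -> "IDX" -> "ID" -> "DI"
  "kxoix" -> "xioxk" -> "XIOXK" -> "XIOXK" -> "XI" -> "IX"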